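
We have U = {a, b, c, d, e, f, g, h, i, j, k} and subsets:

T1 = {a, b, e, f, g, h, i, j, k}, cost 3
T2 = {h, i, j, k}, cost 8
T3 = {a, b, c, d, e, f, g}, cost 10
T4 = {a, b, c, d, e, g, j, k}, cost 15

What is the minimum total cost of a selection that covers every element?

13

T1, T3 cover every element at cost 3 + 10 = 13.
Any cover uses at least 2 sets; among all covering selections none totals below 13.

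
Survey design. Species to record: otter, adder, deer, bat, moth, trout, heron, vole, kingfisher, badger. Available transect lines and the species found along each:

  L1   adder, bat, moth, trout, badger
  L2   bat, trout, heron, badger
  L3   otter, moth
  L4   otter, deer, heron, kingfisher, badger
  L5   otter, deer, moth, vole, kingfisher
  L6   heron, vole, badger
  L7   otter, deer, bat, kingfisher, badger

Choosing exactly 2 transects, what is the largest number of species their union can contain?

9

Choosing L1, L4 covers {otter, adder, deer, bat, moth, trout, heron, kingfisher, badger} — 9 species.
No choice of 2 transects does better; here vole is left uncovered.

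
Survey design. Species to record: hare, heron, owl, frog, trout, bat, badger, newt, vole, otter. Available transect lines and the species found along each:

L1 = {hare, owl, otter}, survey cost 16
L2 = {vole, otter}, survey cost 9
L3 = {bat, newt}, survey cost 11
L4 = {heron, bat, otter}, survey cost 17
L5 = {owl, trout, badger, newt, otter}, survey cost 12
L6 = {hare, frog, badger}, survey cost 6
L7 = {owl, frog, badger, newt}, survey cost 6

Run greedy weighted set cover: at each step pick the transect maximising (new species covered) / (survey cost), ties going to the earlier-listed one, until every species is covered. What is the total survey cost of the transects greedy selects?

Pick 1: L7 adds 4 new (owl, frog, badger, newt) at survey cost 6 (ratio 4/6).
Pick 2: L2 adds 2 new (vole, otter) at survey cost 9 (ratio 2/9).
Pick 3: L6 adds 1 new (hare) at survey cost 6 (ratio 1/6).
Pick 4: L4 adds 2 new (heron, bat) at survey cost 17 (ratio 2/17).
Pick 5: L5 adds 1 new (trout) at survey cost 12 (ratio 1/12).
Greedy total survey cost: 6 + 9 + 6 + 17 + 12 = 50. (The true optimum is 44, so greedy overshoots here.)

50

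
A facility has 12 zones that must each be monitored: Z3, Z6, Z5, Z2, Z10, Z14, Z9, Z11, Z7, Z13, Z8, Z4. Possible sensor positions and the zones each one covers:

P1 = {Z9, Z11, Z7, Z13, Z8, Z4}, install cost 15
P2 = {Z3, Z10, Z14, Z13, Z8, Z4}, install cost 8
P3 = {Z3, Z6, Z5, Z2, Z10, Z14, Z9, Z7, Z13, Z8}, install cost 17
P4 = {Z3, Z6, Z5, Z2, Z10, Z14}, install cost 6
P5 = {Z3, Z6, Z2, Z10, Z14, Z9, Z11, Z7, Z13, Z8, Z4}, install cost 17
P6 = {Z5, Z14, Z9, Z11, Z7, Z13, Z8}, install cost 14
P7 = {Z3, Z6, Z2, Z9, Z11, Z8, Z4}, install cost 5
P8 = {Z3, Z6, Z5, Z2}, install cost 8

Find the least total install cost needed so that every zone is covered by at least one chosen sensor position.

21

P1, P4 cover every zone at install cost 15 + 6 = 21.
Any cover uses at least 2 sensor positions; among all covering selections none totals below 21.
Greedy by coverage-per-install cost would pick P7, P4, P6 for 25 — worse than the optimum 21.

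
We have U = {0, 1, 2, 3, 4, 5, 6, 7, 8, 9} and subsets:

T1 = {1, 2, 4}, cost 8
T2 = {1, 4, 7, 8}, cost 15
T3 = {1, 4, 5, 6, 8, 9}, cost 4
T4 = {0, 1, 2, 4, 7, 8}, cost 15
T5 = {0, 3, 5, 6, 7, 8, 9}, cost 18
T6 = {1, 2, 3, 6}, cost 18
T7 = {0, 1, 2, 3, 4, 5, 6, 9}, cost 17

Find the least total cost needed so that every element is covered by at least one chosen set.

26

T1, T5 cover every element at cost 8 + 18 = 26.
Any cover uses at least 2 sets; among all covering selections none totals below 26.
Greedy by coverage-per-cost would pick T3, T4, T7 for 36 — worse than the optimum 26.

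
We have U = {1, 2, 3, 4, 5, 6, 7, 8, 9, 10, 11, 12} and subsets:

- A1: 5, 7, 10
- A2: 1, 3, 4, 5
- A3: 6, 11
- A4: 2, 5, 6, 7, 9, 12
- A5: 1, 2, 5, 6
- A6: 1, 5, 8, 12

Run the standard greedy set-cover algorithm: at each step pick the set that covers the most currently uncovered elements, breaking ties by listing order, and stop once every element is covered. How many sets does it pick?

Pick 1: A4 covers 6 new elements (2, 5, 6, 7, 9, 12).
Pick 2: A2 covers 3 new elements (1, 3, 4).
Pick 3: A1 covers 1 new elements (10).
Pick 4: A3 covers 1 new elements (11).
Pick 5: A6 covers 1 new elements (8).
Greedy uses 5 sets.

5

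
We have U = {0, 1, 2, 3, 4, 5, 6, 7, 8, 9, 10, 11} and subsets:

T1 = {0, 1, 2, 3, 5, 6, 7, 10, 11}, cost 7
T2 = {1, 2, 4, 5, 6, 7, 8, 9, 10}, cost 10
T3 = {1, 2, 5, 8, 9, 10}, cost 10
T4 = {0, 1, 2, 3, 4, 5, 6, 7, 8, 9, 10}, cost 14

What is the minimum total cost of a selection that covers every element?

17

T1, T2 cover every element at cost 7 + 10 = 17.
Any cover uses at least 2 sets; among all covering selections none totals below 17.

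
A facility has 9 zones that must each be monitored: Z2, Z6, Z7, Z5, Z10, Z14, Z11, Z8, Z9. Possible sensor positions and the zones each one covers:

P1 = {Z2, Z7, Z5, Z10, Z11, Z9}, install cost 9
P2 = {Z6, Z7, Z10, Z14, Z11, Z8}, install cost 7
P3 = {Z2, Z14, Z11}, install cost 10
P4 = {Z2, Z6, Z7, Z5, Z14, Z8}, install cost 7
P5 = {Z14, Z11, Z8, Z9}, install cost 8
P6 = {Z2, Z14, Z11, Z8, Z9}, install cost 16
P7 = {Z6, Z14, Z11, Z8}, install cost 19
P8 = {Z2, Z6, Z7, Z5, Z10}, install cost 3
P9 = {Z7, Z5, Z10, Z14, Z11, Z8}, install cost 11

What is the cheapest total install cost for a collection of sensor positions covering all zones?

11

P5, P8 cover every zone at install cost 8 + 3 = 11.
Any cover uses at least 2 sensor positions; among all covering selections none totals below 11.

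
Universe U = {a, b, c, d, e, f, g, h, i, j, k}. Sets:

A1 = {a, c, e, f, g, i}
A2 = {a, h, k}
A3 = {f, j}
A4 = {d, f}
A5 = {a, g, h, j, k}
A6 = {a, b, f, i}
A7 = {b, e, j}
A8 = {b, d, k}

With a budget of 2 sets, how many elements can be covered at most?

9

Choosing A1, A5 covers {a, c, e, f, g, h, i, j, k} — 9 elements.
No choice of 2 sets does better; here b, d are left uncovered.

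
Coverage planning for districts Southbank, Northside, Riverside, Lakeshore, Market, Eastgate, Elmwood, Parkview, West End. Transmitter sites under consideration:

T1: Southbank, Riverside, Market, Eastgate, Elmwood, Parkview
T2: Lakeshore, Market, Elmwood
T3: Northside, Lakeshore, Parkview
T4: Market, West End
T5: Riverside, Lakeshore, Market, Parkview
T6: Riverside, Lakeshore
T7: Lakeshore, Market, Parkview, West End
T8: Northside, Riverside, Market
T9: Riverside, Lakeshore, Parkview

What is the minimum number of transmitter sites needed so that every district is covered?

T1, T3, T4 together cover {Southbank, Northside, Riverside, Lakeshore, Market, Eastgate, Elmwood, Parkview, West End} — every district.
No 2 of the 9 transmitter sites cover everything (all 36 pairs fall short), so 3 is minimum.

3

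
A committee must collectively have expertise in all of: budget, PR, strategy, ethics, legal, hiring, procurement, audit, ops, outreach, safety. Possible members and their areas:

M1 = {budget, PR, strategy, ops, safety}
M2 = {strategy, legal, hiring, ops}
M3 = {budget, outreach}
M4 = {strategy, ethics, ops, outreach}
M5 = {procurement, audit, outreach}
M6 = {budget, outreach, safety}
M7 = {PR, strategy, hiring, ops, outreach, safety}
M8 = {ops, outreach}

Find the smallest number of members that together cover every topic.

M1, M2, M4, M5 together cover {budget, PR, strategy, ethics, legal, hiring, procurement, audit, ops, outreach, safety} — every topic.
No 3 of the 8 members cover everything (all 56 triples fall short), so 4 is minimum.
Greedy (largest uncovered first) would take M7, M5, M1, M2, M4 — 5 members — but 4 suffice.

4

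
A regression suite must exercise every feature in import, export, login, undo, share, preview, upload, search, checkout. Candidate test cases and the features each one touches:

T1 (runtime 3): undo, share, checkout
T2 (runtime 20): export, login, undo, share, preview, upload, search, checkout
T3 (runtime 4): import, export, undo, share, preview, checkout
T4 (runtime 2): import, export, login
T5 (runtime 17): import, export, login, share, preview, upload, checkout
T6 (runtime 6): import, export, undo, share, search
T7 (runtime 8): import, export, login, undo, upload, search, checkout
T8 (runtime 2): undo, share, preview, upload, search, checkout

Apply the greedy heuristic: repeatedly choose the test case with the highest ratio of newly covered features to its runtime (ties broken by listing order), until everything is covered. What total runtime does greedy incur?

Pick 1: T8 adds 6 new (undo, share, preview, upload, search, checkout) at runtime 2 (ratio 6/2).
Pick 2: T4 adds 3 new (import, export, login) at runtime 2 (ratio 3/2).
Greedy total runtime: 2 + 2 = 4.

4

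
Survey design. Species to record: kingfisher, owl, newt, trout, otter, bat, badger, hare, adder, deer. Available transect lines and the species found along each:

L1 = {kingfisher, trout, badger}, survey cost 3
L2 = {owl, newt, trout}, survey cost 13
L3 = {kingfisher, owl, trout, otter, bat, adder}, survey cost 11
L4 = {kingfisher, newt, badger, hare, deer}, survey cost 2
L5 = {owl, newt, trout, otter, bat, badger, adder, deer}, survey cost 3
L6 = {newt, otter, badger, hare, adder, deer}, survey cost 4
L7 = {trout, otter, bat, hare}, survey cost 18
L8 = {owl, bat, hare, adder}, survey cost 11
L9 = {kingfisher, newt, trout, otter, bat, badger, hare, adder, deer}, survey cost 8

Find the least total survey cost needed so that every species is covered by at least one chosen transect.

L4, L5 cover every species at survey cost 2 + 3 = 5.
Any cover uses at least 2 transects; among all covering selections none totals below 5.

5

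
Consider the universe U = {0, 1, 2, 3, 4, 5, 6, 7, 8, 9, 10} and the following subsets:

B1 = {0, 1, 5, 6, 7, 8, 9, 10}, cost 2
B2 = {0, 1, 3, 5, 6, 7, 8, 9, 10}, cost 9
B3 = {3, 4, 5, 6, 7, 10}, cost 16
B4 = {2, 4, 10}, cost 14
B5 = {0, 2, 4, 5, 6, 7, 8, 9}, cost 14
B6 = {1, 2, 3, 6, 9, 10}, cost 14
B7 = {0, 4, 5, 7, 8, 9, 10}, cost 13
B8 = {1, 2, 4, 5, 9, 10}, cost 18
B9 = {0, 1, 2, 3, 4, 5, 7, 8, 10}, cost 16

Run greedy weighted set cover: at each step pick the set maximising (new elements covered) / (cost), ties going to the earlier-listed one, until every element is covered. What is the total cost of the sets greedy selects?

Pick 1: B1 adds 8 new (0, 1, 5, 6, 7, 8, 9, 10) at cost 2 (ratio 8/2).
Pick 2: B9 adds 3 new (2, 3, 4) at cost 16 (ratio 3/16).
Greedy total cost: 2 + 16 = 18.

18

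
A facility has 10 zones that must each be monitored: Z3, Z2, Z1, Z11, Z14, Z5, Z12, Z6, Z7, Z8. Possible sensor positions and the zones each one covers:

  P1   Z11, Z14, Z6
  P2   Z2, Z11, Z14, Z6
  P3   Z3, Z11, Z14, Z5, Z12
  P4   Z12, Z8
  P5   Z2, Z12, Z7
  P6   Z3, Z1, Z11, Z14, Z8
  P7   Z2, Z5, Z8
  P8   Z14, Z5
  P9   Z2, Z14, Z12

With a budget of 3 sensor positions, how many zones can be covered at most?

9

Choosing P1, P5, P6 covers {Z3, Z2, Z1, Z11, Z14, Z12, Z6, Z7, Z8} — 9 zones.
No choice of 3 sensor positions does better; here Z5 is left uncovered.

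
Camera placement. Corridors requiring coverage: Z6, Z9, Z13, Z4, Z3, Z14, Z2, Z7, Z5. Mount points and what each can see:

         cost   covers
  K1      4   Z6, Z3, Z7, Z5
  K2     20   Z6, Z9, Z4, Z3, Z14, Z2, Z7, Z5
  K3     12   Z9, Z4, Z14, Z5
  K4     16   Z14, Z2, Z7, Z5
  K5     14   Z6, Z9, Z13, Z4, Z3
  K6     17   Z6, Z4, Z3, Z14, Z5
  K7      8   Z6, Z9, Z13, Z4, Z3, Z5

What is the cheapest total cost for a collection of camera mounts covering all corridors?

24

K4, K7 cover every corridor at cost 16 + 8 = 24.
Any cover uses at least 2 camera mounts; among all covering selections none totals below 24.
Greedy by coverage-per-cost would pick K1, K7, K4 for 28 — worse than the optimum 24.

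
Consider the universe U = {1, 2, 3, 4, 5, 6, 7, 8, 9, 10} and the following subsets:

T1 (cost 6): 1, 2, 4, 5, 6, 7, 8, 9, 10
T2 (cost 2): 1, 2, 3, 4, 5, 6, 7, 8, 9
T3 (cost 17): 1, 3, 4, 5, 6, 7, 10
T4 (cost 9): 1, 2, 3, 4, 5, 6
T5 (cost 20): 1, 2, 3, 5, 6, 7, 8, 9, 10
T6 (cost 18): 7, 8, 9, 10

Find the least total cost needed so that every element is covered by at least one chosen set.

8

T1, T2 cover every element at cost 6 + 2 = 8.
Any cover uses at least 2 sets; among all covering selections none totals below 8.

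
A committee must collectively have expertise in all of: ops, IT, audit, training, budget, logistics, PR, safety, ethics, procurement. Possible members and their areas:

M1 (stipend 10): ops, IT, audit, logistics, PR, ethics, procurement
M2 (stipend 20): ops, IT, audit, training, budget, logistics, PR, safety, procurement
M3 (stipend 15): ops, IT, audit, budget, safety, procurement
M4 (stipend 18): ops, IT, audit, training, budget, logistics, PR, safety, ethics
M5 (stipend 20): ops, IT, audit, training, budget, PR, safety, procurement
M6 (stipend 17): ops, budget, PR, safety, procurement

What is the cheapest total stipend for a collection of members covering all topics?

M1, M4 cover every topic at stipend 10 + 18 = 28.
Any cover uses at least 2 members; among all covering selections none totals below 28.

28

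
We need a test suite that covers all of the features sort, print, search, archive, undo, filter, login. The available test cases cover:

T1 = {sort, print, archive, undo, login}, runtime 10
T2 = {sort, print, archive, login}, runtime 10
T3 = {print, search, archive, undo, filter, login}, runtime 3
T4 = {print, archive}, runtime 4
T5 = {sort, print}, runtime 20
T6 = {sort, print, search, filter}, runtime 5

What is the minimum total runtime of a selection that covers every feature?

T3, T6 cover every feature at runtime 3 + 5 = 8.
Any cover uses at least 2 test cases; among all covering selections none totals below 8.

8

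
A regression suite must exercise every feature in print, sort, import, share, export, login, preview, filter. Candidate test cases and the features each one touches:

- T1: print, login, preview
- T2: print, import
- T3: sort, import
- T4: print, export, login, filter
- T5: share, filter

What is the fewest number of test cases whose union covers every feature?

T1, T3, T4, T5 together cover {print, sort, import, share, export, login, preview, filter} — every feature.
No 3 of the 5 test cases cover everything (all 10 triples fall short), so 4 is minimum.

4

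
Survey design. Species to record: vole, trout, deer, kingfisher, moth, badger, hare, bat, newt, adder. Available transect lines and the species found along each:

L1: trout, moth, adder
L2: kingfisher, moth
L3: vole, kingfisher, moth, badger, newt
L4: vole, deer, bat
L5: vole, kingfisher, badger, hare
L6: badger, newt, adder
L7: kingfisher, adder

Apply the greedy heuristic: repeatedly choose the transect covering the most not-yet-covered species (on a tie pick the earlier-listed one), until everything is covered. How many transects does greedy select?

4

Pick 1: L3 covers 5 new species (vole, kingfisher, moth, badger, newt).
Pick 2: L1 covers 2 new species (trout, adder).
Pick 3: L4 covers 2 new species (deer, bat).
Pick 4: L5 covers 1 new species (hare).
Greedy uses 4 transects.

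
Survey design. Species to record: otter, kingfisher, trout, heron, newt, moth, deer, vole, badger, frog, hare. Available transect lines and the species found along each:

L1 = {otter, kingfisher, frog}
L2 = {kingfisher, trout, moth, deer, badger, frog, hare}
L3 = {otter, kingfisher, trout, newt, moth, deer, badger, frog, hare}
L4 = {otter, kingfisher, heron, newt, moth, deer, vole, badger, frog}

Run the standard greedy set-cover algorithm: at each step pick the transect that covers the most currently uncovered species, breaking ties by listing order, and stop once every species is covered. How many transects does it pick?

2

Pick 1: L3 covers 9 new species (otter, kingfisher, trout, newt, moth, deer, badger, frog, hare).
Pick 2: L4 covers 2 new species (heron, vole).
Greedy uses 2 transects.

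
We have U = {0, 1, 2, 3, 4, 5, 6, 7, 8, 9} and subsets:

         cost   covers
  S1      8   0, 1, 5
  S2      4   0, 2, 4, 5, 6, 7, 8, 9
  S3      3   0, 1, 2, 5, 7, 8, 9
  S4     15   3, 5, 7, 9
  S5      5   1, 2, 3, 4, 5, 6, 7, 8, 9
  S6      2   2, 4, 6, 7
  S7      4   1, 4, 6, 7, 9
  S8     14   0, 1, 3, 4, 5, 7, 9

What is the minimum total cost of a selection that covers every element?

8

S3, S5 cover every element at cost 3 + 5 = 8.
Any cover uses at least 2 sets; among all covering selections none totals below 8.
Greedy by coverage-per-cost would pick S3, S6, S5 for 10 — worse than the optimum 8.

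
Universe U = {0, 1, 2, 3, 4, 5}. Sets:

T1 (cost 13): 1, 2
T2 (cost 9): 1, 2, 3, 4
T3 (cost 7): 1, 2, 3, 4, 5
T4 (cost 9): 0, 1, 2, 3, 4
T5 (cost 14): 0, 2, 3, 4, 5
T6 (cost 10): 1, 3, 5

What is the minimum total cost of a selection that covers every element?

T3, T4 cover every element at cost 7 + 9 = 16.
Any cover uses at least 2 sets; among all covering selections none totals below 16.

16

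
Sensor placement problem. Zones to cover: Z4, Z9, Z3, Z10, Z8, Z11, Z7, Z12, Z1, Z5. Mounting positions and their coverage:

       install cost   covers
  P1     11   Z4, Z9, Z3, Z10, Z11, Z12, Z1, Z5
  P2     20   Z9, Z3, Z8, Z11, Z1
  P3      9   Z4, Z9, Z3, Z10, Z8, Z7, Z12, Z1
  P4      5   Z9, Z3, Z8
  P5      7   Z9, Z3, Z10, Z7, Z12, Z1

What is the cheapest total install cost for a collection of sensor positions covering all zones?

20

P1, P3 cover every zone at install cost 11 + 9 = 20.
Any cover uses at least 2 sensor positions; among all covering selections none totals below 20.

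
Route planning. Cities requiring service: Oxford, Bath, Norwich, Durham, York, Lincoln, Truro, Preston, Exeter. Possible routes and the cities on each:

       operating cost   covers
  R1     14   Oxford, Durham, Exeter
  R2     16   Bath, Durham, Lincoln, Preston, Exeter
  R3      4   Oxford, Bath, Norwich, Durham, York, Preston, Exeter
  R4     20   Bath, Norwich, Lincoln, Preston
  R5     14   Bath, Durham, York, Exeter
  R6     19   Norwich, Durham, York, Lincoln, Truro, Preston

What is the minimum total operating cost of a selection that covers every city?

23

R3, R6 cover every city at operating cost 4 + 19 = 23.
Any cover uses at least 2 routes; among all covering selections none totals below 23.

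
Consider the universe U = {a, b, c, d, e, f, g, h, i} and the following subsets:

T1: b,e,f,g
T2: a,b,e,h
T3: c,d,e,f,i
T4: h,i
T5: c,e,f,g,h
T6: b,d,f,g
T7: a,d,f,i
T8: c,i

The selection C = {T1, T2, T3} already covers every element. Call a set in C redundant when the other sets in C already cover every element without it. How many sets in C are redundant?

0

Drop T1: g uncovered — not redundant.
Drop T2: a, h uncovered — not redundant.
Drop T3: c, d, i uncovered — not redundant.
None of the sets in C is redundant.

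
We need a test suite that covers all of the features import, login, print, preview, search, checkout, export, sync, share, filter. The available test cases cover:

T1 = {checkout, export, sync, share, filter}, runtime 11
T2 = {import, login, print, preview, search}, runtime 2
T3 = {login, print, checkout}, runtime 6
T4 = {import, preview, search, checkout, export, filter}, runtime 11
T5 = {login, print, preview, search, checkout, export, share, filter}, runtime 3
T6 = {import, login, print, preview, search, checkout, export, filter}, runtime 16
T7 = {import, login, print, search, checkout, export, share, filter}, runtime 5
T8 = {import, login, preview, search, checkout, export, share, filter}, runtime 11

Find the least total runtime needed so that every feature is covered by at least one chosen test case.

T1, T2 cover every feature at runtime 11 + 2 = 13.
Any cover uses at least 2 test cases; among all covering selections none totals below 13.
Greedy by coverage-per-runtime would pick T5, T2, T1 for 16 — worse than the optimum 13.

13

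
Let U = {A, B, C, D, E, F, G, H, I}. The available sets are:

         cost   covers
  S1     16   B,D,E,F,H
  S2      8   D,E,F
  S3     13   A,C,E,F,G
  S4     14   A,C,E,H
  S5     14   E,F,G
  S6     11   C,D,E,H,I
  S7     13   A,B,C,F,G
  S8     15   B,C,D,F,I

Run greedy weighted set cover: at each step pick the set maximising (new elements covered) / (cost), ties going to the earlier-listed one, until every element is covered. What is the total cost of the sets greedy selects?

24

Pick 1: S6 adds 5 new (C, D, E, H, I) at cost 11 (ratio 5/11).
Pick 2: S7 adds 4 new (A, B, F, G) at cost 13 (ratio 4/13).
Greedy total cost: 11 + 13 = 24.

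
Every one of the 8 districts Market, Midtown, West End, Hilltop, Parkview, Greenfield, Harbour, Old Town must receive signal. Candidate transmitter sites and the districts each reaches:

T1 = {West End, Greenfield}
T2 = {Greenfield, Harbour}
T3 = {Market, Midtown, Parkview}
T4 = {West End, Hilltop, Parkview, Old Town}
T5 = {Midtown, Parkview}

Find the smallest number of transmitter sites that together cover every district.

3

T2, T3, T4 together cover {Market, Midtown, West End, Hilltop, Parkview, Greenfield, Harbour, Old Town} — every district.
No 2 of the 5 transmitter sites cover everything (all 10 pairs fall short), so 3 is minimum.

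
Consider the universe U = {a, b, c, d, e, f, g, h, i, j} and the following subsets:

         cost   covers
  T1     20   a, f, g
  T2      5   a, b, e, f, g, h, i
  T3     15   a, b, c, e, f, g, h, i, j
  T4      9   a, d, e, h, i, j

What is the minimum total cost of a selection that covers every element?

24

T3, T4 cover every element at cost 15 + 9 = 24.
Any cover uses at least 2 sets; among all covering selections none totals below 24.
Greedy by coverage-per-cost would pick T2, T4, T3 for 29 — worse than the optimum 24.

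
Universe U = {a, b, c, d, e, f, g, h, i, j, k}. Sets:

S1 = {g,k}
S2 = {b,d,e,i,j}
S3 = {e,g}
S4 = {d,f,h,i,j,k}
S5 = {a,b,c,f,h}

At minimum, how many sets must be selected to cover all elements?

3

S1, S2, S5 together cover {a, b, c, d, e, f, g, h, i, j, k} — every element.
No 2 of the 5 sets cover everything (all 10 pairs fall short), so 3 is minimum.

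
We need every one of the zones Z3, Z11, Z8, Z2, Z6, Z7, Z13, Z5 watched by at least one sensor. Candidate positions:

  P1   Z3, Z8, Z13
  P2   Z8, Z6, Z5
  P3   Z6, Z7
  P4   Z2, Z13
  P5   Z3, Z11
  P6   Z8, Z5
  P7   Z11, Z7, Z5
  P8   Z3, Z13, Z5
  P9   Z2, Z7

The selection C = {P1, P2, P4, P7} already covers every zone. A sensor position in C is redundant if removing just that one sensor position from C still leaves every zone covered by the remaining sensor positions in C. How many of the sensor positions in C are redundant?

Drop P1: Z3 uncovered — not redundant.
Drop P2: Z6 uncovered — not redundant.
Drop P4: Z2 uncovered — not redundant.
Drop P7: Z11, Z7 uncovered — not redundant.
None of the sensor positions in C is redundant.

0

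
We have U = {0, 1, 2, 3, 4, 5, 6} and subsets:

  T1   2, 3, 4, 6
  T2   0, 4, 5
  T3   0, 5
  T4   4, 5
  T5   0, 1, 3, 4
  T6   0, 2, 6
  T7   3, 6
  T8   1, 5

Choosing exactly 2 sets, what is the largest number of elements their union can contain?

Choosing T1, T2 covers {0, 2, 3, 4, 5, 6} — 6 elements.
No choice of 2 sets does better; here 1 is left uncovered.

6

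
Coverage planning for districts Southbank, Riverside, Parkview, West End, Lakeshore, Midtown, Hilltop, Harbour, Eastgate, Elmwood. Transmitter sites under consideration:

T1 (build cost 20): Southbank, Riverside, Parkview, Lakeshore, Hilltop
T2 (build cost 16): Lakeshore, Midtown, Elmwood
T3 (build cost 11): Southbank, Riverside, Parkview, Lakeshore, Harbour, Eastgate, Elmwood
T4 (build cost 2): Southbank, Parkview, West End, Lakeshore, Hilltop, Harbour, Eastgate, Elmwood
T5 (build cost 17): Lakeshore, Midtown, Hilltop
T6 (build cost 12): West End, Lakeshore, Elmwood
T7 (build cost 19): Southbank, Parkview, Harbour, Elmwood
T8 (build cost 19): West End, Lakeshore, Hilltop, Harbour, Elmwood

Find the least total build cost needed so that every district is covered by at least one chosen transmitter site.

29

T2, T3, T4 cover every district at build cost 16 + 11 + 2 = 29.
Any cover uses at least 3 transmitter sites; among all covering selections none totals below 29.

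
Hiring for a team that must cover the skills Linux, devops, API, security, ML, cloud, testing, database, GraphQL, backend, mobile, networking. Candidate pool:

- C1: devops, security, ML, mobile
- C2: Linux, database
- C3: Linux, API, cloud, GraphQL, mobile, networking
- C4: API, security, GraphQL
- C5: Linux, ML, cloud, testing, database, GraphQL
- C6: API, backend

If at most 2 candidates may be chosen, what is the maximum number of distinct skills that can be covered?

Choosing C1, C3 covers {Linux, devops, API, security, ML, cloud, GraphQL, mobile, networking} — 9 skills.
No choice of 2 candidates does better; here testing, database, backend are left uncovered.

9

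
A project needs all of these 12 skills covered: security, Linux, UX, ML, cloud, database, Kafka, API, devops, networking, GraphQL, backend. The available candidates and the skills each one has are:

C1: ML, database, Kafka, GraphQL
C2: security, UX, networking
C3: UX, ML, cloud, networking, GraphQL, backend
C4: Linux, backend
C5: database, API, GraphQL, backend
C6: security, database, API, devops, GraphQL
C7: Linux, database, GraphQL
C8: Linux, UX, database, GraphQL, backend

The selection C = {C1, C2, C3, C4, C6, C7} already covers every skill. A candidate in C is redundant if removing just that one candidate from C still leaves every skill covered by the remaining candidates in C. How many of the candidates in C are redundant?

Drop C1: Kafka uncovered — not redundant.
Drop C2: the rest still cover every skill — redundant.
Drop C3: cloud uncovered — not redundant.
Drop C4: the rest still cover every skill — redundant.
Drop C6: API, devops uncovered — not redundant.
Drop C7: the rest still cover every skill — redundant.
3 redundant: C2, C4, C7.

3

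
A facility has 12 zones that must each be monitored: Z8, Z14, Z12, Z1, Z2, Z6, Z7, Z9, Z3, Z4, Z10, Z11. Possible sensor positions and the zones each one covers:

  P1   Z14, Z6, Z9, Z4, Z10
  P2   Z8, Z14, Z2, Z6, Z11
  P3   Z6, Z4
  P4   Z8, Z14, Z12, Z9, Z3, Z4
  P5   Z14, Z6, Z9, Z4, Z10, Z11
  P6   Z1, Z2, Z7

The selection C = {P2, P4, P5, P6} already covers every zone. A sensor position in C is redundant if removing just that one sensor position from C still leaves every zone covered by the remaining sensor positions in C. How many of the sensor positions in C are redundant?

1

Drop P2: the rest still cover every zone — redundant.
Drop P4: Z12, Z3 uncovered — not redundant.
Drop P5: Z10 uncovered — not redundant.
Drop P6: Z1, Z7 uncovered — not redundant.
1 redundant: P2.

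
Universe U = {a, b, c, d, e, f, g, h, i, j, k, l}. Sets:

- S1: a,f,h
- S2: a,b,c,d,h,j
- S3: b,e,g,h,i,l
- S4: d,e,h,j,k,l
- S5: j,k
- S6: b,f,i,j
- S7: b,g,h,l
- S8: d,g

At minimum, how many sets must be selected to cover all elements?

4

S1, S2, S3, S4 together cover {a, b, c, d, e, f, g, h, i, j, k, l} — every element.
No 3 of the 8 sets cover everything (all 56 triples fall short), so 4 is minimum.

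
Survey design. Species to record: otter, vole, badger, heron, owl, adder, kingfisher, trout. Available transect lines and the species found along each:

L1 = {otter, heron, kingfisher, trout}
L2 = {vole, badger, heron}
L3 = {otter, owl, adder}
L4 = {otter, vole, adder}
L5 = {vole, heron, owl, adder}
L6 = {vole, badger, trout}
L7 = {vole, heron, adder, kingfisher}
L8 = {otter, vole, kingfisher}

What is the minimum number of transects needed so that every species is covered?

L1, L2, L3 together cover {otter, vole, badger, heron, owl, adder, kingfisher, trout} — every species.
No 2 of the 8 transects cover everything (all 28 pairs fall short), so 3 is minimum.

3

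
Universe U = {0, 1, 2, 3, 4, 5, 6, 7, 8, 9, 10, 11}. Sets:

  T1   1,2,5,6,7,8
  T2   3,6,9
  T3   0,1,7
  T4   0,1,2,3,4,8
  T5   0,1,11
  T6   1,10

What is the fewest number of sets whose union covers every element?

5

T1, T2, T4, T5, T6 together cover {0, 1, 2, 3, 4, 5, 6, 7, 8, 9, 10, 11} — every element.
No 4 of the 6 sets cover everything (all 15 size-4 selections fall short), so 5 is minimum.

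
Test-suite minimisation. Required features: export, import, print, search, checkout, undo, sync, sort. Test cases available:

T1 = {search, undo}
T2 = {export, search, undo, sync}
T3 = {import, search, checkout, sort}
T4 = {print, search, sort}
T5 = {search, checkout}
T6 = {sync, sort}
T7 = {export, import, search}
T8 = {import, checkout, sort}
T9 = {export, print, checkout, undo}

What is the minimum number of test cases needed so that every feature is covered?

T2, T3, T4 together cover {export, import, print, search, checkout, undo, sync, sort} — every feature.
No 2 of the 9 test cases cover everything (all 36 pairs fall short), so 3 is minimum.

3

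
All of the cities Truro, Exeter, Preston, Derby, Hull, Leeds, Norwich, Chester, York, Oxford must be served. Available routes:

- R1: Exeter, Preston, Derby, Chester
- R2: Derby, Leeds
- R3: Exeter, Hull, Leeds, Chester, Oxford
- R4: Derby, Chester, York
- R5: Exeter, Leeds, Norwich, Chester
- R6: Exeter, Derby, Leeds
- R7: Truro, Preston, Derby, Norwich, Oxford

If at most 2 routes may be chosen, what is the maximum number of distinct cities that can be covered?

9

Choosing R3, R7 covers {Truro, Exeter, Preston, Derby, Hull, Leeds, Norwich, Chester, Oxford} — 9 cities.
No choice of 2 routes does better; here York is left uncovered.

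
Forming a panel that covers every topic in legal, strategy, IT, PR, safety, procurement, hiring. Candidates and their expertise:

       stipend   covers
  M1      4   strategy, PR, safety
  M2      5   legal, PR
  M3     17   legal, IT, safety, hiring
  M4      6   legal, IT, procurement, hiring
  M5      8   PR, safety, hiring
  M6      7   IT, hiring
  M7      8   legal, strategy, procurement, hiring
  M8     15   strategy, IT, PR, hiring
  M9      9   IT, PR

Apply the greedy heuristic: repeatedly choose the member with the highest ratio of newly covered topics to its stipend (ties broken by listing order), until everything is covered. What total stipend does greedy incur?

10

Pick 1: M1 adds 3 new (strategy, PR, safety) at stipend 4 (ratio 3/4).
Pick 2: M4 adds 4 new (legal, IT, procurement, hiring) at stipend 6 (ratio 4/6).
Greedy total stipend: 4 + 6 = 10.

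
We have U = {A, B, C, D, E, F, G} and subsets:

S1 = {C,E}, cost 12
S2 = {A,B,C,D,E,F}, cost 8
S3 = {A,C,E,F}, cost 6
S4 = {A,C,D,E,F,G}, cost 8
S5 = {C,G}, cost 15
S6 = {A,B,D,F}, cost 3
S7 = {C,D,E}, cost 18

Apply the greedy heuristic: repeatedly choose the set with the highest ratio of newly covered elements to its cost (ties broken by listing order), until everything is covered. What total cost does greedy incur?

Pick 1: S6 adds 4 new (A, B, D, F) at cost 3 (ratio 4/3).
Pick 2: S4 adds 3 new (C, E, G) at cost 8 (ratio 3/8).
Greedy total cost: 3 + 8 = 11.

11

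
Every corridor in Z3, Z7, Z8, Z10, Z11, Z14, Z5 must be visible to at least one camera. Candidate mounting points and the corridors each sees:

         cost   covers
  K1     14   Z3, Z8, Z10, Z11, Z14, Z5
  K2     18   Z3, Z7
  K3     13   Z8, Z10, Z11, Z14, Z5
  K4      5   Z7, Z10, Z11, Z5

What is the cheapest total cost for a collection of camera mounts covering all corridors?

K1, K4 cover every corridor at cost 14 + 5 = 19.
Any cover uses at least 2 camera mounts; among all covering selections none totals below 19.

19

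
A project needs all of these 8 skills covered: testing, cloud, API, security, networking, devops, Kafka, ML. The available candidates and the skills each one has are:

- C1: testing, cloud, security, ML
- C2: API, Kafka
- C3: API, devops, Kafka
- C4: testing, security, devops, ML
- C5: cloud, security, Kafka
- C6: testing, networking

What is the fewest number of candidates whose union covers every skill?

3

C1, C3, C6 together cover {testing, cloud, API, security, networking, devops, Kafka, ML} — every skill.
No 2 of the 6 candidates cover everything (all 15 pairs fall short), so 3 is minimum.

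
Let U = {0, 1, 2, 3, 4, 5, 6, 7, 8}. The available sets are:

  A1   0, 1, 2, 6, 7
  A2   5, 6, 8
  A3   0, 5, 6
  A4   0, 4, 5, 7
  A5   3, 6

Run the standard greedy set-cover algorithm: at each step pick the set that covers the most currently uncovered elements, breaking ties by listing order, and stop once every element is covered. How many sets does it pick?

Pick 1: A1 covers 5 new elements (0, 1, 2, 6, 7).
Pick 2: A2 covers 2 new elements (5, 8).
Pick 3: A4 covers 1 new elements (4).
Pick 4: A5 covers 1 new elements (3).
Greedy uses 4 sets.

4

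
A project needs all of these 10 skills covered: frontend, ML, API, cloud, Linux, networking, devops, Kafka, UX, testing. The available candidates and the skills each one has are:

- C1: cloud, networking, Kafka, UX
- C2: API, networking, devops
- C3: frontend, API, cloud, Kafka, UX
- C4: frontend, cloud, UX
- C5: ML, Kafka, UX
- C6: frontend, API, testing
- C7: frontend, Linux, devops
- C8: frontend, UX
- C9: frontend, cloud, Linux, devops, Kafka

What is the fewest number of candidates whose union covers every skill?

C1, C5, C6, C7 together cover {frontend, ML, API, cloud, Linux, networking, devops, Kafka, UX, testing} — every skill.
No 3 of the 9 candidates cover everything (all 84 triples fall short), so 4 is minimum.
Greedy (largest uncovered first) would take C3, C2, C5, C6, C7 — 5 candidates — but 4 suffice.

4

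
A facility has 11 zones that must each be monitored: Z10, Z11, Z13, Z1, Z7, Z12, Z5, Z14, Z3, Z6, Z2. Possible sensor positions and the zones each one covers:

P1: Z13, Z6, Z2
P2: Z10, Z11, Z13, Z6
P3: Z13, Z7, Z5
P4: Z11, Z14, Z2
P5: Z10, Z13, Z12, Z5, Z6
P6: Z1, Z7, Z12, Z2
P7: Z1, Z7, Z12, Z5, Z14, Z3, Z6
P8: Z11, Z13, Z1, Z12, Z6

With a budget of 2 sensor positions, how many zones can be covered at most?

10

Choosing P2, P7 covers {Z10, Z11, Z13, Z1, Z7, Z12, Z5, Z14, Z3, Z6} — 10 zones.
No choice of 2 sensor positions does better; here Z2 is left uncovered.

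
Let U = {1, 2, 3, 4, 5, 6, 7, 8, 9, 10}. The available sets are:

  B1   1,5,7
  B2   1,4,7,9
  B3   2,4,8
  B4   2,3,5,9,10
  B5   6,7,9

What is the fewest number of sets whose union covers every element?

4

B1, B3, B4, B5 together cover {1, 2, 3, 4, 5, 6, 7, 8, 9, 10} — every element.
No 3 of the 5 sets cover everything (all 10 triples fall short), so 4 is minimum.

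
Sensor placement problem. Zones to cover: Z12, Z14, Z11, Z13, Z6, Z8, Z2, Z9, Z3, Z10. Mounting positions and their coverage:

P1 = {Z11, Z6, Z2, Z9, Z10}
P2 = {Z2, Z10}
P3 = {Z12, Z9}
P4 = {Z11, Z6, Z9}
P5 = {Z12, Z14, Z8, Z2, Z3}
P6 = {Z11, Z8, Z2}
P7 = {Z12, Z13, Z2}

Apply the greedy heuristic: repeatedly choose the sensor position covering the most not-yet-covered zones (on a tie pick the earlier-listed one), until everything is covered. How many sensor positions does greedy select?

Pick 1: P1 covers 5 new zones (Z11, Z6, Z2, Z9, Z10).
Pick 2: P5 covers 4 new zones (Z12, Z14, Z8, Z3).
Pick 3: P7 covers 1 new zones (Z13).
Greedy uses 3 sensor positions.

3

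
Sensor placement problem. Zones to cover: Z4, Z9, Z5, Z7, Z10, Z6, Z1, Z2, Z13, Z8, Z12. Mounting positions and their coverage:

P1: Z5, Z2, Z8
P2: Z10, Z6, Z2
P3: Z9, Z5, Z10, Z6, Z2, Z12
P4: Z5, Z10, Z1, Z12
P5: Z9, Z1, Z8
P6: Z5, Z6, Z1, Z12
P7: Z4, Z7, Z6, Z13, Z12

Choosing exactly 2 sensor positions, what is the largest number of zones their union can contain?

Choosing P3, P7 covers {Z4, Z9, Z5, Z7, Z10, Z6, Z2, Z13, Z12} — 9 zones.
No choice of 2 sensor positions does better; here Z1, Z8 are left uncovered.

9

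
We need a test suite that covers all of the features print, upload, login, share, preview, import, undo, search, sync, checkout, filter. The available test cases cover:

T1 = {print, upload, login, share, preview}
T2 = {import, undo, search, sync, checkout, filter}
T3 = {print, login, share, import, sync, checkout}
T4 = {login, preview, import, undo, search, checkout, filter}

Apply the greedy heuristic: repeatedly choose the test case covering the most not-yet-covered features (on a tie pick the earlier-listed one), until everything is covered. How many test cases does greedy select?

Pick 1: T4 covers 7 new features (login, preview, import, undo, search, checkout, filter).
Pick 2: T1 covers 3 new features (print, upload, share).
Pick 3: T2 covers 1 new features (sync).
Greedy uses 3 test cases. (The true minimum is 2.)

3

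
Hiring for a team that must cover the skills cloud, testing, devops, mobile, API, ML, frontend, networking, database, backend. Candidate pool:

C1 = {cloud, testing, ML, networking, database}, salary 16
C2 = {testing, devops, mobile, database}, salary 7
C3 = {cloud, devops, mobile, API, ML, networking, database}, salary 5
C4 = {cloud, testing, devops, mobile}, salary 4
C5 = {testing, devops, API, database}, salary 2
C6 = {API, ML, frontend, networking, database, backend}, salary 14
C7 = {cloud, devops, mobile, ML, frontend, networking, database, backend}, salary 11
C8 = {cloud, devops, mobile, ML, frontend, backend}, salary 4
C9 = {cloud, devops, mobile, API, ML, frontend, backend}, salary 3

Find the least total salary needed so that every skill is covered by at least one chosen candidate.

10

C3, C5, C9 cover every skill at salary 5 + 2 + 3 = 10.
Any cover uses at least 2 candidates; among all covering selections none totals below 10.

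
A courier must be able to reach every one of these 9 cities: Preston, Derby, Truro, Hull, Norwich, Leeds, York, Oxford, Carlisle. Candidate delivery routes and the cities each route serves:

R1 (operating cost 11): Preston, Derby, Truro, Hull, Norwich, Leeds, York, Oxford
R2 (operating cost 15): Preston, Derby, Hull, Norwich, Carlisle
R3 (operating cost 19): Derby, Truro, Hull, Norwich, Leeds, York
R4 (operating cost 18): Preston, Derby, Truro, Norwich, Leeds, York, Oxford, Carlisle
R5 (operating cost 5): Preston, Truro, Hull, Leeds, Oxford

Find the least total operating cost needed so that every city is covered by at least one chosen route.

R4, R5 cover every city at operating cost 18 + 5 = 23.
Any cover uses at least 2 routes; among all covering selections none totals below 23.

23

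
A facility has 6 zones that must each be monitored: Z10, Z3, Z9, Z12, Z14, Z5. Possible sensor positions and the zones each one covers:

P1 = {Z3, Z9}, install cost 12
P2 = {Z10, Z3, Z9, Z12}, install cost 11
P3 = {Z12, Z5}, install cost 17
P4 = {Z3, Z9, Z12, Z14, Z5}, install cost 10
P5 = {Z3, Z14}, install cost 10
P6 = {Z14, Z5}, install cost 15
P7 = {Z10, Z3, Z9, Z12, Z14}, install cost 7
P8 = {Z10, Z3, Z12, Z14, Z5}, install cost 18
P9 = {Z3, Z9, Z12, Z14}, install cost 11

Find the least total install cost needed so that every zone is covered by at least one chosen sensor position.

P4, P7 cover every zone at install cost 10 + 7 = 17.
Any cover uses at least 2 sensor positions; among all covering selections none totals below 17.

17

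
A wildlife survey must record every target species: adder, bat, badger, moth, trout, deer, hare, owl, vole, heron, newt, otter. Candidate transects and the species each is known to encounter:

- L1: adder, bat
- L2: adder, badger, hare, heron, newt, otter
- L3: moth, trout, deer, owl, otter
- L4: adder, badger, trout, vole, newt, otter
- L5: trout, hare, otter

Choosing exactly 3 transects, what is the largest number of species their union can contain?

11

Choosing L1, L2, L3 covers {adder, bat, badger, moth, trout, deer, hare, owl, heron, newt, otter} — 11 species.
No choice of 3 transects does better; here vole is left uncovered.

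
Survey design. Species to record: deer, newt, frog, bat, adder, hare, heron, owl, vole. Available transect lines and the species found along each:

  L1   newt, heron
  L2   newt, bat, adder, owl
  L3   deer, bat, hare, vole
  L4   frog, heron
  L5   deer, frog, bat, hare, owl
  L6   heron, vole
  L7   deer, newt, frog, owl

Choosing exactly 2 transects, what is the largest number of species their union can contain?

Choosing L1, L5 covers {deer, newt, frog, bat, hare, heron, owl} — 7 species.
No choice of 2 transects does better; here adder, vole are left uncovered.

7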